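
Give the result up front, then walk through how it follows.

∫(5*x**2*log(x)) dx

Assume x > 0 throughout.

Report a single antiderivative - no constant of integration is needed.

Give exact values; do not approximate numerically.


The answer is 5*x**3*log(x)/3 - 5*x**3/9.
Step 1. Integrate ∫(5*x**2*log(x)) dx by parts with u = log(x), dv = (5*x**2) dx, so v = 5*x**3/3 [assuming x > 0]: now 5*x**3*log(x)/3 + ∫(-5*x**2/3) dx.
Step 2. Evaluate the standard form: now 5*x**3*log(x)/3 - 5*x**3/9.
Answer: 5*x**3*log(x)/3 - 5*x**3/9.


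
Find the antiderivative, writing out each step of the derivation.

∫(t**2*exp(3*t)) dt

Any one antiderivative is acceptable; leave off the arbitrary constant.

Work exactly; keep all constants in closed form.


Step 1. Integrate ∫(t**2*exp(3*t)) dt by parts with u = t**2, dv = (exp(3*t)) dt, so v = exp(3*t)/3: now t**2*exp(3*t)/3 + ∫(-2*t*exp(3*t)/3) dt.
Step 2. Integrate ∫(-2*t*exp(3*t)/3) dt by parts with u = t, dv = (-2*exp(3*t)/3) dt, so v = -2*exp(3*t)/9: now t**2*exp(3*t)/3 - 2*t*exp(3*t)/9 + ∫(2*exp(3*t)/9) dt.
Step 3. Evaluate the standard form: now t**2*exp(3*t)/3 - 2*t*exp(3*t)/9 + 2*exp(3*t)/27.
Answer: t**2*exp(3*t)/3 - 2*t*exp(3*t)/9 + 2*exp(3*t)/27.


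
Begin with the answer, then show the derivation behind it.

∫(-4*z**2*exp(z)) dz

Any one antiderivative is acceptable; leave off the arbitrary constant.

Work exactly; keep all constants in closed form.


The answer is -4*z**2*exp(z) + 8*z*exp(z) - 8*exp(z).
Step 1. Integrate ∫(-4*z**2*exp(z)) dz by parts with u = z**2, dv = (-4*exp(z)) dz, so v = -4*exp(z): now -4*z**2*exp(z) + ∫(8*z*exp(z)) dz.
Step 2. Integrate ∫(8*z*exp(z)) dz by parts with u = z, dv = (8*exp(z)) dz, so v = 8*exp(z): now -4*z**2*exp(z) + 8*z*exp(z) + ∫(-8*exp(z)) dz.
Step 3. Evaluate the standard form: now -4*z**2*exp(z) + 8*z*exp(z) - 8*exp(z).
Answer: -4*z**2*exp(z) + 8*z*exp(z) - 8*exp(z).


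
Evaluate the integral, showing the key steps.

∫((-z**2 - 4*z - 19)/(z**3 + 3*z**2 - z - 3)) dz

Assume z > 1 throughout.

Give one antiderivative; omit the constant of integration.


Step 1. Decompose ∫((-z**2 - 4*z - 19)/(z**3 + 3*z**2 - z - 3)) dz by partial fractions, (-z**2 - 4*z - 19)/(z**3 + 3*z**2 - z - 3) = -2/(z + 3) + 4/(z + 1) - 3/(z - 1): now ∫(-3/(z - 1)) dz + ∫(4/(z + 1)) dz + ∫(-2/(z + 3)) dz.
Step 2. Evaluate the standard form [assuming z > -3]: now -2*log(z + 3) + ∫(-3/(z - 1)) dz + ∫(4/(z + 1)) dz.
Step 3. Evaluate the standard form [assuming z > -1]: now 4*log(z + 1) - 2*log(z + 3) + ∫(-3/(z - 1)) dz.
Step 4. Evaluate the standard form [assuming z > 1]: now -3*log(z - 1) + 4*log(z + 1) - 2*log(z + 3).
Answer: -3*log(z - 1) + 4*log(z + 1) - 2*log(z + 3).


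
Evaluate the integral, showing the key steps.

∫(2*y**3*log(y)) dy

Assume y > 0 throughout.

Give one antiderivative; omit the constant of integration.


Step 1. Integrate ∫(2*y**3*log(y)) dy by parts with u = log(y), dv = (2*y**3) dy, so v = y**4/2 [assuming y > 0]: now y**4*log(y)/2 + ∫(-y**3/2) dy.
Step 2. Evaluate the standard form: now y**4*log(y)/2 - y**4/8.
Answer: y**4*log(y)/2 - y**4/8.


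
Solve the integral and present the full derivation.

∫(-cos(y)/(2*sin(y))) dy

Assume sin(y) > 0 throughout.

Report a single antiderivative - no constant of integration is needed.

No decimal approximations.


Step 1. Substitute u = sin(y), turning ∫(-cos(y)/(2*sin(y))) dy into ∫(-1/(2*u)) du: now ∫(-1/(2*u)) du.
Step 2. Evaluate the standard form [assuming u > 0]: now -log(u)/2.
Step 3. Substitute back u = sin(y): now -log(sin(y))/2.
Answer: -log(sin(y))/2.


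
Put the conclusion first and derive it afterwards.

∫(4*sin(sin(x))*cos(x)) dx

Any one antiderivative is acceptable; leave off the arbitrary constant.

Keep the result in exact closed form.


The answer is -4*cos(sin(x)).
Step 1. Substitute u = sin(x), turning ∫(4*sin(sin(x))*cos(x)) dx into ∫(4*sin(u)) du: now ∫(4*sin(u)) du.
Step 2. Evaluate the standard form: now -4*cos(u).
Step 3. Substitute back u = sin(x): now -4*cos(sin(x)).
Answer: -4*cos(sin(x)).


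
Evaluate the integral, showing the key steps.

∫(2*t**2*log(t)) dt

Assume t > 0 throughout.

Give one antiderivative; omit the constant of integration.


Step 1. Integrate ∫(2*t**2*log(t)) dt by parts with u = log(t), dv = (2*t**2) dt, so v = 2*t**3/3 [assuming t > 0]: now 2*t**3*log(t)/3 + ∫(-2*t**2/3) dt.
Step 2. Evaluate the standard form: now 2*t**3*log(t)/3 - 2*t**3/9.
Answer: 2*t**3*log(t)/3 - 2*t**3/9.


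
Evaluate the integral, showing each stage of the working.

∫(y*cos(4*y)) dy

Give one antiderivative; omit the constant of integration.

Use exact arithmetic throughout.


Step 1. Integrate ∫(y*cos(4*y)) dy by parts with u = y, dv = (cos(4*y)) dy, so v = sin(4*y)/4: now y*sin(4*y)/4 + ∫(-sin(4*y)/4) dy.
Step 2. Evaluate the standard form: now y*sin(4*y)/4 + cos(4*y)/16.
Answer: y*sin(4*y)/4 + cos(4*y)/16.


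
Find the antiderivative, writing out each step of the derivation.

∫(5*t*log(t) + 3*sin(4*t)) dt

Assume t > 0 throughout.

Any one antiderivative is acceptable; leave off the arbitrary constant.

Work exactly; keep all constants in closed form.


Step 1. Rewrite: now ∫(5*t*log(t)) dt + ∫(3*sin(4*t)) dt.
Step 2. Evaluate the standard form: now -3*cos(4*t)/4 + ∫(5*t*log(t)) dt.
Step 3. Integrate ∫(5*t*log(t)) dt by parts with u = log(t), dv = (5*t) dt, so v = 5*t**2/2 [assuming t > 0]: now 5*t**2*log(t)/2 - 3*cos(4*t)/4 + ∫(-5*t/2) dt.
Step 4. Evaluate the standard form: now 5*t**2*log(t)/2 - 5*t**2/4 - 3*cos(4*t)/4.
Answer: 5*t**2*log(t)/2 - 5*t**2/4 - 3*cos(4*t)/4.


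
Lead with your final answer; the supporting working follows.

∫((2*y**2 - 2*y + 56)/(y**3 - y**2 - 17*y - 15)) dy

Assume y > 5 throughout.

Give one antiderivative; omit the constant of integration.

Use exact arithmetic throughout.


The answer is 2*log(y - 5) - 5*log(y + 1) + 5*log(y + 3).
Step 1. Decompose ∫((2*y**2 - 2*y + 56)/(y**3 - y**2 - 17*y - 15)) dy by partial fractions, (2*y**2 - 2*y + 56)/(y**3 - y**2 - 17*y - 15) = 5/(y + 3) - 5/(y + 1) + 2/(y - 5): now ∫(2/(y - 5)) dy + ∫(-5/(y + 1)) dy + ∫(5/(y + 3)) dy.
Step 2. Evaluate the standard form [assuming y > 5]: now 2*log(y - 5) + ∫(-5/(y + 1)) dy + ∫(5/(y + 3)) dy.
Step 3. Evaluate the standard form [assuming y > -3]: now 2*log(y - 5) + 5*log(y + 3) + ∫(-5/(y + 1)) dy.
Step 4. Evaluate the standard form [assuming y > -1]: now 2*log(y - 5) - 5*log(y + 1) + 5*log(y + 3).
Answer: 2*log(y - 5) - 5*log(y + 1) + 5*log(y + 3).


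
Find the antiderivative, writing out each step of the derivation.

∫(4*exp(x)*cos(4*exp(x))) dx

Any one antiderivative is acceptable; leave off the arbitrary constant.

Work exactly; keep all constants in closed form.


Step 1. Substitute u = exp(x), turning ∫(4*exp(x)*cos(4*exp(x))) dx into ∫(4*cos(4*u)) du: now ∫(4*cos(4*u)) du.
Step 2. Evaluate the standard form: now sin(4*u).
Step 3. Substitute back u = exp(x): now sin(4*exp(x)).
Answer: sin(4*exp(x)).


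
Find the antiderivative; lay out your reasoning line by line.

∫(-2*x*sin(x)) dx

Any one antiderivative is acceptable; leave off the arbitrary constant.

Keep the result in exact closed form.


Step 1. Integrate ∫(-2*x*sin(x)) dx by parts with u = x, dv = (-2*sin(x)) dx, so v = 2*cos(x): now 2*x*cos(x) + ∫(-2*cos(x)) dx.
Step 2. Evaluate the standard form: now 2*x*cos(x) - 2*sin(x).
Answer: 2*x*cos(x) - 2*sin(x).


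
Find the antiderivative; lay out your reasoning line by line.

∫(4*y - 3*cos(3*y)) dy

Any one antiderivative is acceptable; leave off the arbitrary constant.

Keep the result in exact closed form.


Step 1. Rewrite: now ∫(4*y) dy + ∫(-3*cos(3*y)) dy.
Step 2. Evaluate the standard form: now -sin(3*y) + ∫(4*y) dy.
Step 3. Evaluate the standard form: now 2*y**2 - sin(3*y).
Answer: 2*y**2 - sin(3*y).


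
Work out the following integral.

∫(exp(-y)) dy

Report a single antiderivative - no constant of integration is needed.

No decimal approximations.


Answer: -exp(-y).


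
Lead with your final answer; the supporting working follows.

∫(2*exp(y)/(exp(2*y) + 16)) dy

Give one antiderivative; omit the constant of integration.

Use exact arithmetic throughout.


The answer is atan(exp(y)/4)/2.
Step 1. Substitute u = exp(y), turning ∫(2*exp(y)/(exp(2*y) + 16)) dy into ∫(2/(u**2 + 16)) du: now ∫(2/(u**2 + 16)) du.
Step 2. Evaluate the standard form: now atan(u/4)/2.
Step 3. Substitute back u = exp(y): now atan(exp(y)/4)/2.
Answer: atan(exp(y)/4)/2.


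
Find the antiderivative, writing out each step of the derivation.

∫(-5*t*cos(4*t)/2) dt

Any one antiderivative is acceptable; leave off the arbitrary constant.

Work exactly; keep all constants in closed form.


Step 1. Integrate ∫(-5*t*cos(4*t)/2) dt by parts with u = t, dv = (-5*cos(4*t)/2) dt, so v = -5*sin(4*t)/8: now -5*t*sin(4*t)/8 + ∫(5*sin(4*t)/8) dt.
Step 2. Evaluate the standard form: now -5*t*sin(4*t)/8 - 5*cos(4*t)/32.
Answer: -5*t*sin(4*t)/8 - 5*cos(4*t)/32.


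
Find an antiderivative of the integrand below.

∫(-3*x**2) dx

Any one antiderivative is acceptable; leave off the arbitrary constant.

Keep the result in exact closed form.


Answer: -x**3.


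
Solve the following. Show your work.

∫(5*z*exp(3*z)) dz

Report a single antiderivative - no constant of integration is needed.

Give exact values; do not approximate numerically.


Step 1. Integrate ∫(5*z*exp(3*z)) dz by parts with u = z, dv = (5*exp(3*z)) dz, so v = 5*exp(3*z)/3: now 5*z*exp(3*z)/3 + ∫(-5*exp(3*z)/3) dz.
Step 2. Evaluate the standard form: now 5*z*exp(3*z)/3 - 5*exp(3*z)/9.
Answer: 5*z*exp(3*z)/3 - 5*exp(3*z)/9.


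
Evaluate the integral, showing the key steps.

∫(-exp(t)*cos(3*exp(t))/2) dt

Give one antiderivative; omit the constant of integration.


Step 1. Substitute u = exp(t), turning ∫(-exp(t)*cos(3*exp(t))/2) dt into ∫(-cos(3*u)/2) du: now ∫(-cos(3*u)/2) du.
Step 2. Evaluate the standard form: now -sin(3*u)/6.
Step 3. Substitute back u = exp(t): now -sin(3*exp(t))/6.
Answer: -sin(3*exp(t))/6.


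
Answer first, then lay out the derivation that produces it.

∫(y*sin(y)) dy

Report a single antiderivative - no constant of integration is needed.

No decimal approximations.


The answer is -y*cos(y) + sin(y).
Step 1. Integrate ∫(y*sin(y)) dy by parts with u = y, dv = (sin(y)) dy, so v = -cos(y): now -y*cos(y) + ∫(cos(y)) dy.
Step 2. Evaluate the standard form: now -y*cos(y) + sin(y).
Answer: -y*cos(y) + sin(y).


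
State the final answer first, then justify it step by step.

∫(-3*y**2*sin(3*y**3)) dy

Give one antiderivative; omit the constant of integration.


The answer is cos(3*y**3)/3.
Step 1. Substitute u = y**3, turning ∫(-3*y**2*sin(3*y**3)) dy into ∫(-sin(3*u)) du: now ∫(-sin(3*u)) du.
Step 2. Evaluate the standard form: now cos(3*u)/3.
Step 3. Substitute back u = y**3: now cos(3*y**3)/3.
Answer: cos(3*y**3)/3.


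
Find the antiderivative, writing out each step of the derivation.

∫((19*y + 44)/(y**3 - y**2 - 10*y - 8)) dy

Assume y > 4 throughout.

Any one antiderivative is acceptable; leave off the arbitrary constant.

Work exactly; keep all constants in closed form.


Step 1. Decompose ∫((19*y + 44)/(y**3 - y**2 - 10*y - 8)) dy by partial fractions, (19*y + 44)/(y**3 - y**2 - 10*y - 8) = 1/(y + 2) - 5/(y + 1) + 4/(y - 4): now ∫(4/(y - 4)) dy + ∫(-5/(y + 1)) dy + ∫(1/(y + 2)) dy.
Step 2. Evaluate the standard form [assuming y > 4]: now 4*log(y - 4) + ∫(-5/(y + 1)) dy + ∫(1/(y + 2)) dy.
Step 3. Evaluate the standard form [assuming y > -2]: now 4*log(y - 4) + log(y + 2) + ∫(-5/(y + 1)) dy.
Step 4. Evaluate the standard form [assuming y > -1]: now 4*log(y - 4) - 5*log(y + 1) + log(y + 2).
Answer: 4*log(y - 4) - 5*log(y + 1) + log(y + 2).


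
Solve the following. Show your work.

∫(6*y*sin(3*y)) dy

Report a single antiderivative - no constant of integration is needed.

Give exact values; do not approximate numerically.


Step 1. Integrate ∫(6*y*sin(3*y)) dy by parts with u = y, dv = (6*sin(3*y)) dy, so v = -2*cos(3*y): now -2*y*cos(3*y) + ∫(2*cos(3*y)) dy.
Step 2. Evaluate the standard form: now -2*y*cos(3*y) + 2*sin(3*y)/3.
Answer: -2*y*cos(3*y) + 2*sin(3*y)/3.


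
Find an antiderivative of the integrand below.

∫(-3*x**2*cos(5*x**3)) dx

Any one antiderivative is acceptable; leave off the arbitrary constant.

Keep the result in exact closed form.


Answer: -sin(5*x**3)/5.


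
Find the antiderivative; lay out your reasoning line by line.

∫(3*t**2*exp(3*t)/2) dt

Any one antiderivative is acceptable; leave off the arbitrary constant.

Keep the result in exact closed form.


Step 1. Integrate ∫(3*t**2*exp(3*t)/2) dt by parts with u = t**2, dv = (3*exp(3*t)/2) dt, so v = exp(3*t)/2: now t**2*exp(3*t)/2 + ∫(-t*exp(3*t)) dt.
Step 2. Integrate ∫(-t*exp(3*t)) dt by parts with u = t, dv = (-exp(3*t)) dt, so v = -exp(3*t)/3: now t**2*exp(3*t)/2 - t*exp(3*t)/3 + ∫(exp(3*t)/3) dt.
Step 3. Evaluate the standard form: now t**2*exp(3*t)/2 - t*exp(3*t)/3 + exp(3*t)/9.
Answer: t**2*exp(3*t)/2 - t*exp(3*t)/3 + exp(3*t)/9.


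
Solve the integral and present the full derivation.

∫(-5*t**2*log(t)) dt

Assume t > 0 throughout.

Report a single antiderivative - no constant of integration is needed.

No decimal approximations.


Step 1. Integrate ∫(-5*t**2*log(t)) dt by parts with u = log(t), dv = (-5*t**2) dt, so v = -5*t**3/3 [assuming t > 0]: now -5*t**3*log(t)/3 + ∫(5*t**2/3) dt.
Step 2. Evaluate the standard form: now -5*t**3*log(t)/3 + 5*t**3/9.
Answer: -5*t**3*log(t)/3 + 5*t**3/9.


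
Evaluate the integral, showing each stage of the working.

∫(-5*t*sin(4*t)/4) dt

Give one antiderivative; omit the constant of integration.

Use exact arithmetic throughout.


Step 1. Integrate ∫(-5*t*sin(4*t)/4) dt by parts with u = t, dv = (-5*sin(4*t)/4) dt, so v = 5*cos(4*t)/16: now 5*t*cos(4*t)/16 + ∫(-5*cos(4*t)/16) dt.
Step 2. Evaluate the standard form: now 5*t*cos(4*t)/16 - 5*sin(4*t)/64.
Answer: 5*t*cos(4*t)/16 - 5*sin(4*t)/64.


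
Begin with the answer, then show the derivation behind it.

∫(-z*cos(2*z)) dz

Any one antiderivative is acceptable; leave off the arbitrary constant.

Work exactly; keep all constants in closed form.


The answer is -z*sin(2*z)/2 - cos(2*z)/4.
Step 1. Integrate ∫(-z*cos(2*z)) dz by parts with u = z, dv = (-cos(2*z)) dz, so v = -sin(2*z)/2: now -z*sin(2*z)/2 + ∫(sin(2*z)/2) dz.
Step 2. Evaluate the standard form: now -z*sin(2*z)/2 - cos(2*z)/4.
Answer: -z*sin(2*z)/2 - cos(2*z)/4.


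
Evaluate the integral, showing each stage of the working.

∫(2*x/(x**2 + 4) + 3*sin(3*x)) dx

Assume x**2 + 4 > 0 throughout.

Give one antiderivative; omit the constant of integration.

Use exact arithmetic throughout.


Step 1. Rewrite: now ∫(2*x/(x**2 + 4)) dx + ∫(3*sin(3*x)) dx.
Step 2. Substitute u = x**2 + 4, turning ∫(2*x/(x**2 + 4)) dx into ∫(1/u) du: now ∫(1/u) du + ∫(3*sin(3*x)) dx.
Step 3. Evaluate the standard form [assuming u > 0]: now log(u) + ∫(3*sin(3*x)) dx.
Step 4. Substitute back u = x**2 + 4: now log(x**2 + 4) + ∫(3*sin(3*x)) dx.
Step 5. Evaluate the standard form: now log(x**2 + 4) - cos(3*x).
Answer: log(x**2 + 4) - cos(3*x).


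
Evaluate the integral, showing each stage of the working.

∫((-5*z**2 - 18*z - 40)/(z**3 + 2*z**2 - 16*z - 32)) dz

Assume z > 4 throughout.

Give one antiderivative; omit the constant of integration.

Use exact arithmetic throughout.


Step 1. Decompose ∫((-5*z**2 - 18*z - 40)/(z**3 + 2*z**2 - 16*z - 32)) dz by partial fractions, (-5*z**2 - 18*z - 40)/(z**3 + 2*z**2 - 16*z - 32) = -3/(z + 4) + 2/(z + 2) - 4/(z - 4): now ∫(-4/(z - 4)) dz + ∫(2/(z + 2)) dz + ∫(-3/(z + 4)) dz.
Step 2. Evaluate the standard form [assuming z > -4]: now -3*log(z + 4) + ∫(-4/(z - 4)) dz + ∫(2/(z + 2)) dz.
Step 3. Evaluate the standard form [assuming z > 4]: now -4*log(z - 4) - 3*log(z + 4) + ∫(2/(z + 2)) dz.
Step 4. Evaluate the standard form [assuming z > -2]: now -4*log(z - 4) + 2*log(z + 2) - 3*log(z + 4).
Answer: -4*log(z - 4) + 2*log(z + 2) - 3*log(z + 4).


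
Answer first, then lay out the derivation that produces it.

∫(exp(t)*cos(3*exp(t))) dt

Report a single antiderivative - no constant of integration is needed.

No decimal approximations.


The answer is sin(3*exp(t))/3.
Step 1. Substitute u = exp(t), turning ∫(exp(t)*cos(3*exp(t))) dt into ∫(cos(3*u)) du: now ∫(cos(3*u)) du.
Step 2. Evaluate the standard form: now sin(3*u)/3.
Step 3. Substitute back u = exp(t): now sin(3*exp(t))/3.
Answer: sin(3*exp(t))/3.


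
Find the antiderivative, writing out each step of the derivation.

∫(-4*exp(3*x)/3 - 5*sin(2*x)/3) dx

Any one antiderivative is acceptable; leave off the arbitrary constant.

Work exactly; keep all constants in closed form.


Step 1. Rewrite: now ∫(-4*exp(3*x)/3) dx + ∫(-5*sin(2*x)/3) dx.
Step 2. Evaluate the standard form: now -4*exp(3*x)/9 + ∫(-5*sin(2*x)/3) dx.
Step 3. Evaluate the standard form: now -4*exp(3*x)/9 + 5*cos(2*x)/6.
Answer: -4*exp(3*x)/9 + 5*cos(2*x)/6.


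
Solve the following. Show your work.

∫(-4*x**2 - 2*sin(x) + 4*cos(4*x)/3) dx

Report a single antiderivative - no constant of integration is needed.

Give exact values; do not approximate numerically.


Step 1. Rewrite: now ∫(-4*x**2) dx + ∫(-2*sin(x)) dx + ∫(4*cos(4*x)/3) dx.
Step 2. Evaluate the standard form: now -4*x**3/3 + ∫(-2*sin(x)) dx + ∫(4*cos(4*x)/3) dx.
Step 3. Evaluate the standard form: now -4*x**3/3 + 2*cos(x) + ∫(4*cos(4*x)/3) dx.
Step 4. Evaluate the standard form: now -4*x**3/3 + sin(4*x)/3 + 2*cos(x).
Answer: -4*x**3/3 + sin(4*x)/3 + 2*cos(x).


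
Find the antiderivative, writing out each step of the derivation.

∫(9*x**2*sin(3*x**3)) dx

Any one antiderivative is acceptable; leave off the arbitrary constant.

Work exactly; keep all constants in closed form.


Step 1. Substitute u = x**3, turning ∫(9*x**2*sin(3*x**3)) dx into ∫(3*sin(3*u)) du: now ∫(3*sin(3*u)) du.
Step 2. Evaluate the standard form: now -cos(3*u).
Step 3. Substitute back u = x**3: now -cos(3*x**3).
Answer: -cos(3*x**3).


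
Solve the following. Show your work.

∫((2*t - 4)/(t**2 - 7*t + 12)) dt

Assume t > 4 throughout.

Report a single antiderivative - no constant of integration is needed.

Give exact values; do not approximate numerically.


Step 1. Decompose ∫((2*t - 4)/(t**2 - 7*t + 12)) dt by partial fractions, (2*t - 4)/(t**2 - 7*t + 12) = -2/(t - 3) + 4/(t - 4): now ∫(4/(t - 4)) dt + ∫(-2/(t - 3)) dt.
Step 2. Evaluate the standard form [assuming t > 4]: now 4*log(t - 4) + ∫(-2/(t - 3)) dt.
Step 3. Evaluate the standard form [assuming t > 3]: now 4*log(t - 4) - 2*log(t - 3).
Answer: 4*log(t - 4) - 2*log(t - 3).


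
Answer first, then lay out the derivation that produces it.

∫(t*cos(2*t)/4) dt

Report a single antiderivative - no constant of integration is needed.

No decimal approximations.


The answer is t*sin(2*t)/8 + cos(2*t)/16.
Step 1. Integrate ∫(t*cos(2*t)/4) dt by parts with u = t, dv = (cos(2*t)/4) dt, so v = sin(2*t)/8: now t*sin(2*t)/8 + ∫(-sin(2*t)/8) dt.
Step 2. Evaluate the standard form: now t*sin(2*t)/8 + cos(2*t)/16.
Answer: t*sin(2*t)/8 + cos(2*t)/16.


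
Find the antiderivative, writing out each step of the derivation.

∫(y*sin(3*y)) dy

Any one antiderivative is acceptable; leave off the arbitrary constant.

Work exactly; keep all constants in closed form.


Step 1. Integrate ∫(y*sin(3*y)) dy by parts with u = y, dv = (sin(3*y)) dy, so v = -cos(3*y)/3: now -y*cos(3*y)/3 + ∫(cos(3*y)/3) dy.
Step 2. Evaluate the standard form: now -y*cos(3*y)/3 + sin(3*y)/9.
Answer: -y*cos(3*y)/3 + sin(3*y)/9.


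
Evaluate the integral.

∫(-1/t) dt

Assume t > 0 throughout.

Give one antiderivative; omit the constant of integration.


Answer: -log(t).


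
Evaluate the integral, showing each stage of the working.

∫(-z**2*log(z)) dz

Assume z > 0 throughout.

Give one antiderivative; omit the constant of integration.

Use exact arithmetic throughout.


Step 1. Integrate ∫(-z**2*log(z)) dz by parts with u = log(z), dv = (-z**2) dz, so v = -z**3/3 [assuming z > 0]: now -z**3*log(z)/3 + ∫(z**2/3) dz.
Step 2. Evaluate the standard form: now -z**3*log(z)/3 + z**3/9.
Answer: -z**3*log(z)/3 + z**3/9.


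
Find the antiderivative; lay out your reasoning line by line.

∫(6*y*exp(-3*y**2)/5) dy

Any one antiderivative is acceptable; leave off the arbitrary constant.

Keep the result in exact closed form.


Step 1. Substitute u = y**2, turning ∫(6*y*exp(-3*y**2)/5) dy into ∫(3*exp(-3*u)/5) du: now ∫(3*exp(-3*u)/5) du.
Step 2. Evaluate the standard form: now -exp(-3*u)/5.
Step 3. Substitute back u = y**2: now -exp(-3*y**2)/5.
Answer: -exp(-3*y**2)/5.


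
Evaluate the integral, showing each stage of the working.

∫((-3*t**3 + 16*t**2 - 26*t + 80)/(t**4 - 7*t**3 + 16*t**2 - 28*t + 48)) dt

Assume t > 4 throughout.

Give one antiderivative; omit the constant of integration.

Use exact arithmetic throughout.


Step 1. Decompose ∫((-3*t**3 + 16*t**2 - 26*t + 80)/(t**4 - 7*t**3 + 16*t**2 - 28*t + 48)) dt by partial fractions, (-3*t**3 + 16*t**2 - 26*t + 80)/(t**4 - 7*t**3 + 16*t**2 - 28*t + 48) = 2/(t**2 + 4) - 5/(t - 3) + 2/(t - 4): now ∫(2/(t - 4)) dt + ∫(-5/(t - 3)) dt + ∫(2/(t**2 + 4)) dt.
Step 2. Evaluate the standard form [assuming t > 4]: now 2*log(t - 4) + ∫(-5/(t - 3)) dt + ∫(2/(t**2 + 4)) dt.
Step 3. Evaluate the standard form [assuming t > 3]: now 2*log(t - 4) - 5*log(t - 3) + ∫(2/(t**2 + 4)) dt.
Step 4. Evaluate the standard form: now 2*log(t - 4) - 5*log(t - 3) + atan(t/2).
Answer: 2*log(t - 4) - 5*log(t - 3) + atan(t/2).


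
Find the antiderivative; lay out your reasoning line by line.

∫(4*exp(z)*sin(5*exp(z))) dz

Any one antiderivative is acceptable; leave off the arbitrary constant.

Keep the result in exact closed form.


Step 1. Substitute u = exp(z), turning ∫(4*exp(z)*sin(5*exp(z))) dz into ∫(4*sin(5*u)) du: now ∫(4*sin(5*u)) du.
Step 2. Evaluate the standard form: now -4*cos(5*u)/5.
Step 3. Substitute back u = exp(z): now -4*cos(5*exp(z))/5.
Answer: -4*cos(5*exp(z))/5.


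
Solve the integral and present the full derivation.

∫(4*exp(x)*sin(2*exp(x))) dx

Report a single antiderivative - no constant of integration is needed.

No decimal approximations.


Step 1. Substitute u = exp(x), turning ∫(4*exp(x)*sin(2*exp(x))) dx into ∫(4*sin(2*u)) du: now ∫(4*sin(2*u)) du.
Step 2. Evaluate the standard form: now -2*cos(2*u).
Step 3. Substitute back u = exp(x): now -2*cos(2*exp(x)).
Answer: -2*cos(2*exp(x)).


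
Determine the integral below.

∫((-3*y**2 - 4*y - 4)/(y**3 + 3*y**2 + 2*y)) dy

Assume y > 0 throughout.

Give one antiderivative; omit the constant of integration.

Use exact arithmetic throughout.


Answer: -2*log(y) + 3*log(y + 1) - 4*log(y + 2).


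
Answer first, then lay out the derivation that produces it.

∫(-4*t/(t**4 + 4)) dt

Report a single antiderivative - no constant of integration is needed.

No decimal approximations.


The answer is -atan(t**2/2).
Step 1. Substitute u = t**2, turning ∫(-4*t/(t**4 + 4)) dt into ∫(-2/(u**2 + 4)) du: now ∫(-2/(u**2 + 4)) du.
Step 2. Evaluate the standard form: now -atan(u/2).
Step 3. Substitute back u = t**2: now -atan(t**2/2).
Answer: -atan(t**2/2).


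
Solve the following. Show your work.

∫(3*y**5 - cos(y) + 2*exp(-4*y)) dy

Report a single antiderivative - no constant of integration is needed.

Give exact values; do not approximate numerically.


Step 1. Rewrite: now ∫(3*y**5) dy + ∫(2*exp(-4*y)) dy + ∫(-cos(y)) dy.
Step 2. Evaluate the standard form: now -sin(y) + ∫(3*y**5) dy + ∫(2*exp(-4*y)) dy.
Step 3. Evaluate the standard form: now -sin(y) + ∫(3*y**5) dy - exp(-4*y)/2.
Step 4. Evaluate the standard form: now y**6/2 - sin(y) - exp(-4*y)/2.
Answer: y**6/2 - sin(y) - exp(-4*y)/2.


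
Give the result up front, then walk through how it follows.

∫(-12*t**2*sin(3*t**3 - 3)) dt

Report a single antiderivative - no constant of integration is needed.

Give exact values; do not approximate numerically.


The answer is 4*cos(3*t**3 - 3)/3.
Step 1. Substitute u = t**3 - 1, turning ∫(-12*t**2*sin(3*t**3 - 3)) dt into ∫(-4*sin(3*u)) du: now ∫(-4*sin(3*u)) du.
Step 2. Evaluate the standard form: now 4*cos(3*u)/3.
Step 3. Substitute back u = t**3 - 1: now 4*cos(3*t**3 - 3)/3.
Answer: 4*cos(3*t**3 - 3)/3.


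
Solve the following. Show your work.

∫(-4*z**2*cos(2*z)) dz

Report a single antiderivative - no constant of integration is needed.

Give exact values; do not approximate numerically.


Step 1. Integrate ∫(-4*z**2*cos(2*z)) dz by parts with u = z**2, dv = (-4*cos(2*z)) dz, so v = -2*sin(2*z): now -2*z**2*sin(2*z) + ∫(4*z*sin(2*z)) dz.
Step 2. Integrate ∫(4*z*sin(2*z)) dz by parts with u = z, dv = (4*sin(2*z)) dz, so v = -2*cos(2*z): now -2*z**2*sin(2*z) - 2*z*cos(2*z) + ∫(2*cos(2*z)) dz.
Step 3. Evaluate the standard form: now -2*z**2*sin(2*z) - 2*z*cos(2*z) + sin(2*z).
Answer: -2*z**2*sin(2*z) - 2*z*cos(2*z) + sin(2*z).


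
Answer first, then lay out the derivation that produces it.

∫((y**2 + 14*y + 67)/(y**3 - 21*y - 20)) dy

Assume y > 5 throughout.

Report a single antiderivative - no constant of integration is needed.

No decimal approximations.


The answer is 3*log(y - 5) - 3*log(y + 1) + log(y + 4).
Step 1. Decompose ∫((y**2 + 14*y + 67)/(y**3 - 21*y - 20)) dy by partial fractions, (y**2 + 14*y + 67)/(y**3 - 21*y - 20) = 1/(y + 4) - 3/(y + 1) + 3/(y - 5): now ∫(3/(y - 5)) dy + ∫(-3/(y + 1)) dy + ∫(1/(y + 4)) dy.
Step 2. Evaluate the standard form [assuming y > -1]: now -3*log(y + 1) + ∫(3/(y - 5)) dy + ∫(1/(y + 4)) dy.
Step 3. Evaluate the standard form [assuming y > 5]: now 3*log(y - 5) - 3*log(y + 1) + ∫(1/(y + 4)) dy.
Step 4. Evaluate the standard form [assuming y > -4]: now 3*log(y - 5) - 3*log(y + 1) + log(y + 4).
Answer: 3*log(y - 5) - 3*log(y + 1) + log(y + 4).


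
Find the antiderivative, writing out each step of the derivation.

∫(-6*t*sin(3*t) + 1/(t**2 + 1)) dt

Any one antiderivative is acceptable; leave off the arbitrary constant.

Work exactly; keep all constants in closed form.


Step 1. Rewrite: now ∫(-6*t*sin(3*t)) dt + ∫(1/(t**2 + 1)) dt.
Step 2. Evaluate the standard form: now atan(t) + ∫(-6*t*sin(3*t)) dt.
Step 3. Integrate ∫(-6*t*sin(3*t)) dt by parts with u = t, dv = (-6*sin(3*t)) dt, so v = 2*cos(3*t): now 2*t*cos(3*t) + atan(t) + ∫(-2*cos(3*t)) dt.
Step 4. Evaluate the standard form: now 2*t*cos(3*t) - 2*sin(3*t)/3 + atan(t).
Answer: 2*t*cos(3*t) - 2*sin(3*t)/3 + atan(t).


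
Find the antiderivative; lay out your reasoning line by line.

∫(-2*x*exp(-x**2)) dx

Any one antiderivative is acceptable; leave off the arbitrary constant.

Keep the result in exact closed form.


Step 1. Substitute u = x**2, turning ∫(-2*x*exp(-x**2)) dx into ∫(-exp(-u)) du: now ∫(-exp(-u)) du.
Step 2. Evaluate the standard form: now exp(-u).
Step 3. Substitute back u = x**2: now exp(-x**2).
Answer: exp(-x**2).


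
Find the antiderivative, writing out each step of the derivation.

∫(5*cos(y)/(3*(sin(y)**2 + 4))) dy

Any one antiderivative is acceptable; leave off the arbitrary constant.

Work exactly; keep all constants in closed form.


Step 1. Substitute u = sin(y), turning ∫(5*cos(y)/(3*(sin(y)**2 + 4))) dy into ∫(5/(3*(u**2 + 4))) du: now ∫(5/(3*(u**2 + 4))) du.
Step 2. Evaluate the standard form: now 5*atan(u/2)/6.
Step 3. Substitute back u = sin(y): now 5*atan(sin(y)/2)/6.
Answer: 5*atan(sin(y)/2)/6.


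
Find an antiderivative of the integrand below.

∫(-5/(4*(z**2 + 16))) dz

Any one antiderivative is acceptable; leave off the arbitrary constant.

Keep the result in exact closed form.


Answer: -5*atan(z/4)/16.


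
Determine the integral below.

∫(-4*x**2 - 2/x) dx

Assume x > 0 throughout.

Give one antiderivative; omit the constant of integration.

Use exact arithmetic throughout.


Answer: -4*x**3/3 - 2*log(x).


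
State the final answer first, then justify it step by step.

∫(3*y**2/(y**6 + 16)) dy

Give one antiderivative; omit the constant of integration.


The answer is atan(y**3/4)/4.
Step 1. Substitute u = y**3, turning ∫(3*y**2/(y**6 + 16)) dy into ∫(1/(u**2 + 16)) du: now ∫(1/(u**2 + 16)) du.
Step 2. Evaluate the standard form: now atan(u/4)/4.
Step 3. Substitute back u = y**3: now atan(y**3/4)/4.
Answer: atan(y**3/4)/4.


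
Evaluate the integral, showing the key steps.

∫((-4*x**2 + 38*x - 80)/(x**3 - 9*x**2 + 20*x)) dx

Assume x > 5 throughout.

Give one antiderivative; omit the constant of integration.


Step 1. Decompose ∫((-4*x**2 + 38*x - 80)/(x**3 - 9*x**2 + 20*x)) dx by partial fractions, (-4*x**2 + 38*x - 80)/(x**3 - 9*x**2 + 20*x) = -2/(x - 4) + 2/(x - 5) - 4/x: now ∫(-4/x) dx + ∫(2/(x - 5)) dx + ∫(-2/(x - 4)) dx.
Step 2. Evaluate the standard form [assuming x > 0]: now -4*log(x) + ∫(2/(x - 5)) dx + ∫(-2/(x - 4)) dx.
Step 3. Evaluate the standard form [assuming x > 5]: now -4*log(x) + 2*log(x - 5) + ∫(-2/(x - 4)) dx.
Step 4. Evaluate the standard form [assuming x > 4]: now -4*log(x) + 2*log(x - 5) - 2*log(x - 4).
Answer: -4*log(x) + 2*log(x - 5) - 2*log(x - 4).


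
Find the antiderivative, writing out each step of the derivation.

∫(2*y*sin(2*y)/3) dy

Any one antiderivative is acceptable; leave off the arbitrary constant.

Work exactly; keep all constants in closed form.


Step 1. Integrate ∫(2*y*sin(2*y)/3) dy by parts with u = y, dv = (2*sin(2*y)/3) dy, so v = -cos(2*y)/3: now -y*cos(2*y)/3 + ∫(cos(2*y)/3) dy.
Step 2. Evaluate the standard form: now -y*cos(2*y)/3 + sin(2*y)/6.
Answer: -y*cos(2*y)/3 + sin(2*y)/6.


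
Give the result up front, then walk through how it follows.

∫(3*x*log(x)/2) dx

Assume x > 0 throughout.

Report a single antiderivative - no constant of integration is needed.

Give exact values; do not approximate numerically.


The answer is 3*x**2*log(x)/4 - 3*x**2/8.
Step 1. Integrate ∫(3*x*log(x)/2) dx by parts with u = log(x), dv = (3*x/2) dx, so v = 3*x**2/4 [assuming x > 0]: now 3*x**2*log(x)/4 + ∫(-3*x/4) dx.
Step 2. Evaluate the standard form: now 3*x**2*log(x)/4 - 3*x**2/8.
Answer: 3*x**2*log(x)/4 - 3*x**2/8.


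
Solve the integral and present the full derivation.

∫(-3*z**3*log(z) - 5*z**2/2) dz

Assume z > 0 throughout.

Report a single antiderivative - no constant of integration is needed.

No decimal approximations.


Step 1. Rewrite: now ∫(-5*z**2/2) dz + ∫(-3*z**3*log(z)) dz.
Step 2. Evaluate the standard form: now -5*z**3/6 + ∫(-3*z**3*log(z)) dz.
Step 3. Integrate ∫(-3*z**3*log(z)) dz by parts with u = log(z), dv = (-3*z**3) dz, so v = -3*z**4/4 [assuming z > 0]: now -3*z**4*log(z)/4 - 5*z**3/6 + ∫(3*z**3/4) dz.
Step 4. Evaluate the standard form: now -3*z**4*log(z)/4 + 3*z**4/16 - 5*z**3/6.
Answer: -3*z**4*log(z)/4 + 3*z**4/16 - 5*z**3/6.


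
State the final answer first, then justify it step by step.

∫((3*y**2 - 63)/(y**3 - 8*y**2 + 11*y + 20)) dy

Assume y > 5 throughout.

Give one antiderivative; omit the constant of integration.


The answer is 2*log(y - 5) + 3*log(y - 4) - 2*log(y + 1).
Step 1. Decompose ∫((3*y**2 - 63)/(y**3 - 8*y**2 + 11*y + 20)) dy by partial fractions, (3*y**2 - 63)/(y**3 - 8*y**2 + 11*y + 20) = -2/(y + 1) + 3/(y - 4) + 2/(y - 5): now ∫(2/(y - 5)) dy + ∫(3/(y - 4)) dy + ∫(-2/(y + 1)) dy.
Step 2. Evaluate the standard form [assuming y > 4]: now 3*log(y - 4) + ∫(2/(y - 5)) dy + ∫(-2/(y + 1)) dy.
Step 3. Evaluate the standard form [assuming y > 5]: now 2*log(y - 5) + 3*log(y - 4) + ∫(-2/(y + 1)) dy.
Step 4. Evaluate the standard form [assuming y > -1]: now 2*log(y - 5) + 3*log(y - 4) - 2*log(y + 1).
Answer: 2*log(y - 5) + 3*log(y - 4) - 2*log(y + 1).


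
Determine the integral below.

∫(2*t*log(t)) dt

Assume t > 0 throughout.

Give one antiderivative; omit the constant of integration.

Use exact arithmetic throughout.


Answer: t**2*log(t) - t**2/2.


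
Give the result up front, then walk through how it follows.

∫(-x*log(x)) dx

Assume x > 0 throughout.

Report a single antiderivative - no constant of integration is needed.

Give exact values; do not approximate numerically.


The answer is -x**2*log(x)/2 + x**2/4.
Step 1. Integrate ∫(-x*log(x)) dx by parts with u = log(x), dv = (-x) dx, so v = -x**2/2 [assuming x > 0]: now -x**2*log(x)/2 + ∫(x/2) dx.
Step 2. Evaluate the standard form: now -x**2*log(x)/2 + x**2/4.
Answer: -x**2*log(x)/2 + x**2/4.


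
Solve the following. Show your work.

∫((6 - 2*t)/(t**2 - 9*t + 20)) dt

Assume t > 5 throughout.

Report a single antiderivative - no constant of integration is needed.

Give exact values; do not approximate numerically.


Step 1. Decompose ∫((6 - 2*t)/(t**2 - 9*t + 20)) dt by partial fractions, (6 - 2*t)/(t**2 - 9*t + 20) = 2/(t - 4) - 4/(t - 5): now ∫(-4/(t - 5)) dt + ∫(2/(t - 4)) dt.
Step 2. Evaluate the standard form [assuming t > 4]: now 2*log(t - 4) + ∫(-4/(t - 5)) dt.
Step 3. Evaluate the standard form [assuming t > 5]: now -4*log(t - 5) + 2*log(t - 4).
Answer: -4*log(t - 5) + 2*log(t - 4).


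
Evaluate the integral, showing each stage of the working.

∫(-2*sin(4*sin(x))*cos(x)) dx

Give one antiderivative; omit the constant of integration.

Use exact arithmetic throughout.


Step 1. Substitute u = sin(x), turning ∫(-2*sin(4*sin(x))*cos(x)) dx into ∫(-2*sin(4*u)) du: now ∫(-2*sin(4*u)) du.
Step 2. Evaluate the standard form: now cos(4*u)/2.
Step 3. Substitute back u = sin(x): now cos(4*sin(x))/2.
Answer: cos(4*sin(x))/2.


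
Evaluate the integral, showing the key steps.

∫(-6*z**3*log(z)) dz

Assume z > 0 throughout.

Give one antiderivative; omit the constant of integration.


Step 1. Integrate ∫(-6*z**3*log(z)) dz by parts with u = log(z), dv = (-6*z**3) dz, so v = -3*z**4/2 [assuming z > 0]: now -3*z**4*log(z)/2 + ∫(3*z**3/2) dz.
Step 2. Evaluate the standard form: now -3*z**4*log(z)/2 + 3*z**4/8.
Answer: -3*z**4*log(z)/2 + 3*z**4/8.


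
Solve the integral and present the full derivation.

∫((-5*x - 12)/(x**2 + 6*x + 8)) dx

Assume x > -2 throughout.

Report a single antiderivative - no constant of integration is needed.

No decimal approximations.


Step 1. Decompose ∫((-5*x - 12)/(x**2 + 6*x + 8)) dx by partial fractions, (-5*x - 12)/(x**2 + 6*x + 8) = -4/(x + 4) - 1/(x + 2): now ∫(-1/(x + 2)) dx + ∫(-4/(x + 4)) dx.
Step 2. Evaluate the standard form [assuming x > -4]: now -4*log(x + 4) + ∫(-1/(x + 2)) dx.
Step 3. Evaluate the standard form [assuming x > -2]: now -log(x + 2) - 4*log(x + 4).
Answer: -log(x + 2) - 4*log(x + 4).


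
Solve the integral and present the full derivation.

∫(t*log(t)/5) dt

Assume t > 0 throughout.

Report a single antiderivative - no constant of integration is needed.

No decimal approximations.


Step 1. Integrate ∫(t*log(t)/5) dt by parts with u = log(t), dv = (t/5) dt, so v = t**2/10 [assuming t > 0]: now t**2*log(t)/10 + ∫(-t/10) dt.
Step 2. Evaluate the standard form: now t**2*log(t)/10 - t**2/20.
Answer: t**2*log(t)/10 - t**2/20.


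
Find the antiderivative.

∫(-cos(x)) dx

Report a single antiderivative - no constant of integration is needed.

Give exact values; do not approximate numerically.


Answer: -sin(x).


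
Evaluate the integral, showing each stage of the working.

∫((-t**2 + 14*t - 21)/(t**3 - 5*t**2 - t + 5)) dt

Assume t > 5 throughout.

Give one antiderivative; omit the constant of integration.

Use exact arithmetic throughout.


Step 1. Decompose ∫((-t**2 + 14*t - 21)/(t**3 - 5*t**2 - t + 5)) dt by partial fractions, (-t**2 + 14*t - 21)/(t**3 - 5*t**2 - t + 5) = -3/(t + 1) + 1/(t - 1) + 1/(t - 5): now ∫(1/(t - 5)) dt + ∫(1/(t - 1)) dt + ∫(-3/(t + 1)) dt.
Step 2. Evaluate the standard form [assuming t > -1]: now -3*log(t + 1) + ∫(1/(t - 5)) dt + ∫(1/(t - 1)) dt.
Step 3. Evaluate the standard form [assuming t > 5]: now log(t - 5) - 3*log(t + 1) + ∫(1/(t - 1)) dt.
Step 4. Evaluate the standard form [assuming t > 1]: now log(t - 5) + log(t - 1) - 3*log(t + 1).
Answer: log(t - 5) + log(t - 1) - 3*log(t + 1).


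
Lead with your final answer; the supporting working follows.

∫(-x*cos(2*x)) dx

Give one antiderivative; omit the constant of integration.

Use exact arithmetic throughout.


The answer is -x*sin(2*x)/2 - cos(2*x)/4.
Step 1. Integrate ∫(-x*cos(2*x)) dx by parts with u = x, dv = (-cos(2*x)) dx, so v = -sin(2*x)/2: now -x*sin(2*x)/2 + ∫(sin(2*x)/2) dx.
Step 2. Evaluate the standard form: now -x*sin(2*x)/2 - cos(2*x)/4.
Answer: -x*sin(2*x)/2 - cos(2*x)/4.


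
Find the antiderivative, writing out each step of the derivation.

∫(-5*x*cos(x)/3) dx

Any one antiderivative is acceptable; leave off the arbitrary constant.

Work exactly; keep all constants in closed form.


Step 1. Integrate ∫(-5*x*cos(x)/3) dx by parts with u = x, dv = (-5*cos(x)/3) dx, so v = -5*sin(x)/3: now -5*x*sin(x)/3 + ∫(5*sin(x)/3) dx.
Step 2. Evaluate the standard form: now -5*x*sin(x)/3 - 5*cos(x)/3.
Answer: -5*x*sin(x)/3 - 5*cos(x)/3.


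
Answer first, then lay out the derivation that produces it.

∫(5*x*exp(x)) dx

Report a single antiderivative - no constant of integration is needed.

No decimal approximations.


The answer is 5*x*exp(x) - 5*exp(x).
Step 1. Integrate ∫(5*x*exp(x)) dx by parts with u = x, dv = (5*exp(x)) dx, so v = 5*exp(x): now 5*x*exp(x) + ∫(-5*exp(x)) dx.
Step 2. Evaluate the standard form: now 5*x*exp(x) - 5*exp(x).
Answer: 5*x*exp(x) - 5*exp(x).


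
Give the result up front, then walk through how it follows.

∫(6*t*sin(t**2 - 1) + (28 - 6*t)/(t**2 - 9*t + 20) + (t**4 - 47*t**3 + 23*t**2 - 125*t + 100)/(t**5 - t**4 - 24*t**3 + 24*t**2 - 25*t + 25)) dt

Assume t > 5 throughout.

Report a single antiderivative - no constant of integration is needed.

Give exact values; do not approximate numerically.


The answer is -7*log(t - 5) - 4*log(t - 4) + log(t - 1) + 5*log(t + 5) - 3*cos(t**2 - 1) + 3*atan(t).
Step 1. Rewrite: now ∫(6*t*sin(t**2 - 1)) dt + ∫((28 - 6*t)/(t**2 - 9*t + 20)) dt + ∫((t**4 - 47*t**3 + 23*t**2 - 125*t + 100)/(t**5 - t**4 - 24*t**3 + 24*t**2 - 25*t + 25)) dt.
Step 2. Substitute u = t**2 - 1, turning ∫(6*t*sin(t**2 - 1)) dt into ∫(3*sin(u)) du: now ∫((28 - 6*t)/(t**2 - 9*t + 20)) dt + ∫((t**4 - 47*t**3 + 23*t**2 - 125*t + 100)/(t**5 - t**4 - 24*t**3 + 24*t**2 - 25*t + 25)) dt + ∫(3*sin(u)) du.
Step 3. Evaluate the standard form: now -3*cos(u) + ∫((28 - 6*t)/(t**2 - 9*t + 20)) dt + ∫((t**4 - 47*t**3 + 23*t**2 - 125*t + 100)/(t**5 - t**4 - 24*t**3 + 24*t**2 - 25*t + 25)) dt.
Step 4. Substitute back u = t**2 - 1: now -3*cos(t**2 - 1) + ∫((28 - 6*t)/(t**2 - 9*t + 20)) dt + ∫((t**4 - 47*t**3 + 23*t**2 - 125*t + 100)/(t**5 - t**4 - 24*t**3 + 24*t**2 - 25*t + 25)) dt.
Step 5. Decompose ∫((28 - 6*t)/(t**2 - 9*t + 20)) dt by partial fractions, (28 - 6*t)/(t**2 - 9*t + 20) = -4/(t - 4) - 2/(t - 5): now -3*cos(t**2 - 1) + ∫((t**4 - 47*t**3 + 23*t**2 - 125*t + 100)/(t**5 - t**4 - 24*t**3 + 24*t**2 - 25*t + 25)) dt + ∫(-2/(t - 5)) dt + ∫(-4/(t - 4)) dt.
Step 6. Evaluate the standard form [assuming t > 4]: now -4*log(t - 4) - 3*cos(t**2 - 1) + ∫((t**4 - 47*t**3 + 23*t**2 - 125*t + 100)/(t**5 - t**4 - 24*t**3 + 24*t**2 - 25*t + 25)) dt + ∫(-2/(t - 5)) dt.
Step 7. Evaluate the standard form [assuming t > 5]: now -2*log(t - 5) - 4*log(t - 4) - 3*cos(t**2 - 1) + ∫((t**4 - 47*t**3 + 23*t**2 - 125*t + 100)/(t**5 - t**4 - 24*t**3 + 24*t**2 - 25*t + 25)) dt.
Step 8. Decompose ∫((t**4 - 47*t**3 + 23*t**2 - 125*t + 100)/(t**5 - t**4 - 24*t**3 + 24*t**2 - 25*t + 25)) dt by partial fractions, (t**4 - 47*t**3 + 23*t**2 - 125*t + 100)/(t**5 - t**4 - 24*t**3 + 24*t**2 - 25*t + 25) = 3/(t**2 + 1) + 5/(t + 5) + 1/(t - 1) - 5/(t - 5): now -2*log(t - 5) - 4*log(t - 4) - 3*cos(t**2 - 1) + ∫(-5/(t - 5)) dt + ∫(1/(t - 1)) dt + ∫(5/(t + 5)) dt + ∫(3/(t**2 + 1)) dt.
Step 9. Evaluate the standard form [assuming t > 1]: now -2*log(t - 5) - 4*log(t - 4) + log(t - 1) - 3*cos(t**2 - 1) + ∫(-5/(t - 5)) dt + ∫(5/(t + 5)) dt + ∫(3/(t**2 + 1)) dt.
Step 10. Evaluate the standard form [assuming t > -5]: now -2*log(t - 5) - 4*log(t - 4) + log(t - 1) + 5*log(t + 5) - 3*cos(t**2 - 1) + ∫(-5/(t - 5)) dt + ∫(3/(t**2 + 1)) dt.
Step 11. Evaluate the standard form [assuming t > 5]: now -7*log(t - 5) - 4*log(t - 4) + log(t - 1) + 5*log(t + 5) - 3*cos(t**2 - 1) + ∫(3/(t**2 + 1)) dt.
Step 12. Evaluate the standard form: now -7*log(t - 5) - 4*log(t - 4) + log(t - 1) + 5*log(t + 5) - 3*cos(t**2 - 1) + 3*atan(t).
Answer: -7*log(t - 5) - 4*log(t - 4) + log(t - 1) + 5*log(t + 5) - 3*cos(t**2 - 1) + 3*atan(t).
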